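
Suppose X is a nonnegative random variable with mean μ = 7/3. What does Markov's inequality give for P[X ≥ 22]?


μ = E[X] = 7/3, a = 22.
Markov: P[X ≥ 22] ≤ μ/a = (7/3)/22 = 7/66.
Numerically: ≈ 0.106061.
(Since a = 22 > μ = 2.333333, the bound 7/66 is < 1 and informative.)

P[X ≥ 22] ≤ 7/66 ≈ 0.106061.


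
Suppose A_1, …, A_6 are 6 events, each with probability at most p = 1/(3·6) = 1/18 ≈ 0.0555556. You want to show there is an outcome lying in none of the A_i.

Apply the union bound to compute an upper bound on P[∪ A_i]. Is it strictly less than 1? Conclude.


Union bound: P[∪_{i=1}^{6} A_i] ≤ Σ_i P[A_i] ≤ 6·p = 6·(1/18) = 1/3.
Numerically: 1/3 ≈ 0.3333333.
Is 1/3 < 1? YES.
Since P[∪ A_i] ≤ 1/3 < 1, the complement has P[∩ A_i^c] ≥ 1 − 1/3 = 2/3 > 0, so some outcome avoids every A_i.

6·p = 1/3 ≈ 0.3333333; existence CERTIFIED by the union bound.


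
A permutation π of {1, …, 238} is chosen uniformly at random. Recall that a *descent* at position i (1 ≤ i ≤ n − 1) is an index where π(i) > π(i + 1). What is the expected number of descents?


Write X = Σ X_I over i = 1, …, 237, with X_I the indicator of one descent.
There are 237 indicators.
For each fixed i, the pair (π(i), π(i+1)) is a uniformly random ordered pair of distinct values from {1, …, 238}; by symmetry P[π(i) > π(i+1)] = 1/2.
By linearity: E[X] = 237 · (1/2) = (238 − 1) · (1/2) = 237/2 ≈ 118.50000.

E[X] = 237/2 = 118.50000.


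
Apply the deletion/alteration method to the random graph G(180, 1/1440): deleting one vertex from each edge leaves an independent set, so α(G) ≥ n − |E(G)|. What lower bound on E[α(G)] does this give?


E[|E(G)|] = C(180, 2)·p = 16110 · (1/1440) = 179/16.
E[α(G)] ≥ n − E[|E(G)|] = 180 − 179/16 = 2701/16.
Numerically: ≈ 168.81250.
(This is only a lower bound; the true E[α(G)] may be larger.)

E[α(G)] ≥ 2701/16 ≈ 168.81250.


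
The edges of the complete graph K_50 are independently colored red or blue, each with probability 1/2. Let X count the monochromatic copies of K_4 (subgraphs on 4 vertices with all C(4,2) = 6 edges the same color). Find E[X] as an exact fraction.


Let X = Σ_S X_S over the C(50, 4) = 230300 subsets S of size 4, where X_S = 1 if the K_4 on S is monochromatic.
For a fixed S, the K_4 on S has C(4, 2) = 6 edges. P[all 6 edges red] = (1/2)^6, and likewise for blue, so P[monochromatic] = 2·(1/2)^6 = 2^{1 − 6} = 1/32.
By linearity of expectation: E[X] = C(50, 4) · 2^{1 − 6} = 230300 · 1/32 = 57575/8.
Numerically: E[X] ≈ 7196.875.

E[X] = C(50,4)·2^(1−C(4,2)) = 57575/8 ≈ 7196.875.


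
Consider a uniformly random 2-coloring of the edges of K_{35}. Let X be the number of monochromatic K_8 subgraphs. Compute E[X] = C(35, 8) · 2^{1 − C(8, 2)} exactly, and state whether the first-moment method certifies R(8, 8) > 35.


E[X] = C(35, 8) · 2^{1 − 28} = 23535820 · 2^{−27} = 23535820/134217728.
As a reduced fraction: E[X] = 5883955/33554432 ≈ 0.175.
Is E[X] < 1? YES.
Since E[X] < 1, there exists a 2-coloring of K_{35} with no monochromatic K_8; hence R(8, 8) > 35.

E[X] = 5883955/33554432 ≈ 0.175; E[X] < 1, so R(8, 8) > 35.


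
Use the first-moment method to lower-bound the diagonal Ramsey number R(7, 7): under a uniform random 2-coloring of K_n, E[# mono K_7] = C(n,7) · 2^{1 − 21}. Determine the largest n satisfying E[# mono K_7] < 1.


We need C(n, 7) · 2^{1 − 21} < 1, i.e. C(n, 7) < 2^{21 − 1} = 1048576.
Check values of n near the boundary:
  n = 23: C(23, 7) = 245157; 245157 < 1048576? YES
  n = 24: C(24, 7) = 346104; 346104 < 1048576? YES
  n = 25: C(25, 7) = 480700; 480700 < 1048576? YES
  n = 26: C(26, 7) = 657800; 657800 < 1048576? YES
  n = 27: C(27, 7) = 888030; 888030 < 1048576? YES
  n = 28: C(28, 7) = 1184040; 1184040 < 1048576? NO
  n = 29: C(29, 7) = 1560780; 1560780 < 1048576? NO
  n = 30: C(30, 7) = 2035800; 2035800 < 1048576? NO
The largest n with C(n, 7) < 1048576 is n = 27 (where E[X] = 444015/524288 ≈ 0.846891). Hence R(7, 7) > 27, i.e. R(7, 7) ≥ 28.

Largest n = 27; hence R(7, 7) > 27.


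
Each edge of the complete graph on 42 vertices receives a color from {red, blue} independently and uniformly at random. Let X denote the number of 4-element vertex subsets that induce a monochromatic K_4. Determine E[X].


Let X = Σ_S X_S over the C(42, 4) = 111930 subsets S of size 4, where X_S = 1 if the K_4 on S is monochromatic.
For a fixed S, the K_4 on S has C(4, 2) = 6 edges. P[all 6 edges red] = (1/2)^6, and likewise for blue, so P[monochromatic] = 2·(1/2)^6 = 2^{1 − 6} = 1/32.
By linearity: E[X] = C(42, 4) · 2^{1 − 6} = 111930 · 1/32 = 55965/16.
Numerically: E[X] ≈ 3497.81250.

E[X] = C(42,4)·2^(1−C(4,2)) = 55965/16 ≈ 3497.81250.


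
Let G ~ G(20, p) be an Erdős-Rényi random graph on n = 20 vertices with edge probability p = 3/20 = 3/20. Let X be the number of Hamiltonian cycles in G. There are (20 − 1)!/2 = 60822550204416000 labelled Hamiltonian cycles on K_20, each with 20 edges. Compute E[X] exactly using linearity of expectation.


K_20 has (20 − 1)!/2 = 60822550204416000 labelled Hamiltonian cycles.
For each such Hamiltonian cycle H, let X_H = 1 if all 20 edges of H are present in G. Then P[X_H = 1] = p^{20} = (3/20)^{20} = 3486784401/104857600000000000000000000.
Summing the indicators: E[X] = Σ_H E[X_H] = 60822550204416000 · p^{20} = 60822550204416000 · 3486784401/104857600000000000000000000 = 51776152168407487821/25600000000000000000.
Numerically: E[X] ≈ 2.02251.

E[X] = 60822550204416000 · (3/20)^{20} = 51776152168407487821/25600000000000000000 ≈ 2.02251.


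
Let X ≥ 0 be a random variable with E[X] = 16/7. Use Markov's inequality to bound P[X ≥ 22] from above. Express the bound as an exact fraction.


μ = E[X] = 16/7, a = 22.
Markov: P[X ≥ 22] ≤ μ/a = (16/7)/22 = 8/77.
Numerically: ≈ 0.104.
(Since a = 22 > μ = 2.286, the bound 8/77 is < 1 and informative.)

P[X ≥ 22] ≤ 8/77 ≈ 0.104.


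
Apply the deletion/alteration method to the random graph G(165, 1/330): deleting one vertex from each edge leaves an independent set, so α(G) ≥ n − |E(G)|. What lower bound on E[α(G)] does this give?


E[|E(G)|] = C(165, 2)·p = 13530 · (1/330) = 41.
E[α(G)] ≥ n − E[|E(G)|] = 165 − 41 = 124.
Numerically: ≈ 124.0000.
(This is only a lower bound; the true E[α(G)] may be larger.)

E[α(G)] ≥ 124 ≈ 124.0000.


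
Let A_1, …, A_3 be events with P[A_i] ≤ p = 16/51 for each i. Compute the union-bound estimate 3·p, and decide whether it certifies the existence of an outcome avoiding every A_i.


Union bound: P[∪_{i=1}^{3} A_i] ≤ Σ_i P[A_i] ≤ 3·p = 3·(16/51) = 16/17.
Numerically: 16/17 ≈ 0.9412.
Is 16/17 < 1? YES.
Since P[∪ A_i] ≤ 16/17 < 1, the complement has P[∩ A_i^c] ≥ 1 − 16/17 = 1/17 > 0, so some outcome avoids every A_i.

3·p = 16/17 ≈ 0.9412; existence CERTIFIED by the union bound.


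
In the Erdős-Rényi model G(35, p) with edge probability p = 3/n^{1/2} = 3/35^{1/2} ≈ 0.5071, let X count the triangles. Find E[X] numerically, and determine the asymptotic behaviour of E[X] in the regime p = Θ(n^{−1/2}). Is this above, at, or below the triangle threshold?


Number of potential triangles: C(35, 3) = 6545.
Each occurs with probability p³ ≈ (0.5071)³ ≈ 1.303952e-01.
By linearity: E[X] = C(35, 3)·p³ ≈ 6545 · 1.303952e-01 ≈ 853.4368.
Since α = 1/2 < 1, p = c/n^{1/2} ≫ 1/n is above the triangle threshold p ~ 1/n. Asymptotically E[X] ~ (c³/6)·n^{3(1−α)} = (3³/6)·n^{1.5} → ∞; triangles are abundant w.h.p.

E[X] ≈ 853.4368; in regime p = Θ(1/n^{1/2}) E[X] diverges (above the triangle threshold p ~ 1/n).


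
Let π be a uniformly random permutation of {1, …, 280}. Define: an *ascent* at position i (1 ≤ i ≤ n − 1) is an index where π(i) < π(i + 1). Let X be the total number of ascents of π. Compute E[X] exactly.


Write X = Σ X_I over i = 1, …, 279, with X_I the indicator of one ascent.
There are 279 indicators.
For each fixed i, the pair (π(i), π(i+1)) is a uniformly random ordered pair of distinct values from {1, …, 280}; by symmetry P[π(i) < π(i+1)] = 1/2.
By linearity: E[X] = 279 · (1/2) = (280 − 1) · (1/2) = 279/2 ≈ 139.500.

E[X] = 279/2 = 139.500.


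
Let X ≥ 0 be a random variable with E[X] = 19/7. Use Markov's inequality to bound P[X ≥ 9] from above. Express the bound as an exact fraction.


μ = E[X] = 19/7, a = 9.
Markov: P[X ≥ 9] ≤ μ/a = (19/7)/9 = 19/63.
Numerically: ≈ 0.3016.
(Since a = 9 > μ = 2.7143, the bound 19/63 is < 1 and informative.)

P[X ≥ 9] ≤ 19/63 ≈ 0.3016.


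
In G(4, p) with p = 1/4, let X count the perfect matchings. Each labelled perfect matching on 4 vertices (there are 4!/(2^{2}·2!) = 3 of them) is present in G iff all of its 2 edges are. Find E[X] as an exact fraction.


K_4 has 4!/(2^{2}·2!) = 3 labelled perfect matchings.
For each such perfect matching H, let X_H = 1 if all 2 edges of H are present in G. Then P[X_H = 1] = p^{2} = (1/4)^{2} = 1/16.
Summing the indicators: E[X] = Σ_H E[X_H] = 3 · p^{2} = 3 · 1/16 = 3/16.
Numerically: E[X] ≈ 0.188.

E[X] = 3 · (1/4)^{2} = 3/16 ≈ 0.188.


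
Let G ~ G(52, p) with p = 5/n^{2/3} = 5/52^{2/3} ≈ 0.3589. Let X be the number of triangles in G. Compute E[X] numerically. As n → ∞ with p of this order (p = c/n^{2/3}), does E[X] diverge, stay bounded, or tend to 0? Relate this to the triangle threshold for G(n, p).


Number of potential triangles: C(52, 3) = 22100.
Each occurs with probability p³ ≈ (0.3589)³ ≈ 4.622781e-02.
By linearity: E[X] = C(52, 3)·p³ ≈ 22100 · 4.622781e-02 ≈ 1021.6346.
Since α = 2/3 < 1, p = c/n^{2/3} ≫ 1/n is above the triangle threshold p ~ 1/n. Asymptotically E[X] ~ (c³/6)·n^{3(1−α)} = (5³/6)·n^{1} → ∞; triangles are abundant w.h.p.

E[X] ≈ 1021.6346; in regime p = Θ(1/n^{2/3}) E[X] diverges (above the triangle threshold p ~ 1/n).


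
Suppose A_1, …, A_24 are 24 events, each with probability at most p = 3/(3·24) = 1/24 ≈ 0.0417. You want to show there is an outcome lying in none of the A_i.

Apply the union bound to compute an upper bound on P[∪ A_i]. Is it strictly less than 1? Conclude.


Union bound: P[∪_{i=1}^{24} A_i] ≤ Σ_i P[A_i] ≤ 24·p = 24·(1/24) = 1.
Numerically: 1 ≈ 1.0000.
Is 1 < 1? NO.
Since the bound 1 is ≥ 1, the union bound is uninformative here; it does NOT by itself certify existence.

24·p = 1 ≈ 1.0000; existence NOT certified by the union bound.


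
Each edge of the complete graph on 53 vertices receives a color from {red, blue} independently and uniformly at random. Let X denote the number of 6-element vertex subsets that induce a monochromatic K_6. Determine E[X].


Let X = Σ_S X_S over the C(53, 6) = 22957480 subsets S of size 6, where X_S = 1 if the K_6 on S is monochromatic.
For a fixed S, the K_6 on S has C(6, 2) = 15 edges. P[all 15 edges red] = (1/2)^15, and likewise for blue, so P[monochromatic] = 2·(1/2)^15 = 2^{1 − 15} = 1/16384.
By linearity: E[X] = C(53, 6) · 2^{1 − 15} = 22957480 · 1/16384 = 2869685/2048.
Numerically: E[X] ≈ 1401.213379.

E[X] = C(53,6)·2^(1−C(6,2)) = 2869685/2048 ≈ 1401.213379.


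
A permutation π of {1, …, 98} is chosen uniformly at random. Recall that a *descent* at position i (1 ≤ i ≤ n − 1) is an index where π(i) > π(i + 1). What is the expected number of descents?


Write X = Σ X_I over i = 1, …, 97, with X_I the indicator of one descent.
There are 97 indicators.
For each fixed i, the pair (π(i), π(i+1)) is a uniformly random ordered pair of distinct values from {1, …, 98}; by symmetry P[π(i) > π(i+1)] = 1/2.
By linearity: E[X] = 97 · (1/2) = (98 − 1) · (1/2) = 97/2 ≈ 48.500.

E[X] = 97/2 = 48.500.


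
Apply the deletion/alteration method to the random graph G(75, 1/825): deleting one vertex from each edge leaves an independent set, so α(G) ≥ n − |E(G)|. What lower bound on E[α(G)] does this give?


E[|E(G)|] = C(75, 2)·p = 2775 · (1/825) = 37/11.
E[α(G)] ≥ n − E[|E(G)|] = 75 − 37/11 = 788/11.
Numerically: ≈ 71.63636.
(This is only a lower bound; the true E[α(G)] may be larger.)

E[α(G)] ≥ 788/11 ≈ 71.63636.


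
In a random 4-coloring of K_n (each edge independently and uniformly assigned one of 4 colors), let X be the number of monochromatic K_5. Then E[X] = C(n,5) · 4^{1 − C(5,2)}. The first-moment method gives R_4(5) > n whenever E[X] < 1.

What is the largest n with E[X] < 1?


We need C(n, 5) · 4^{1 − 10} < 1, i.e. C(n, 5) < 4^{10 − 1} = 262144.
Check values of n near the boundary:
  n = 28: C(28, 5) = 98280; 98280 < 262144? YES
  n = 29: C(29, 5) = 118755; 118755 < 262144? YES
  n = 30: C(30, 5) = 142506; 142506 < 262144? YES
  n = 31: C(31, 5) = 169911; 169911 < 262144? YES
  n = 32: C(32, 5) = 201376; 201376 < 262144? YES
  n = 33: C(33, 5) = 237336; 237336 < 262144? YES
  n = 34: C(34, 5) = 278256; 278256 < 262144? NO
The largest n with C(n, 5) < 262144 is n = 33 (where E[X] = 29667/32768 ≈ 0.9053650). Hence R_4(5) > 33, i.e. R_4(5) ≥ 34.

Largest n = 33; hence R_4(5) > 33.


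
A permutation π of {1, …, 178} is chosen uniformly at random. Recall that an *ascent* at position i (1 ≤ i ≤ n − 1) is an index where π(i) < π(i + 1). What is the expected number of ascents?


Write X = Σ X_I over i = 1, …, 177, with X_I the indicator of one ascent.
There are 177 indicators.
For each fixed i, the pair (π(i), π(i+1)) is a uniformly random ordered pair of distinct values from {1, …, 178}; by symmetry P[π(i) < π(i+1)] = 1/2.
By linearity: E[X] = 177 · (1/2) = (178 − 1) · (1/2) = 177/2 ≈ 88.5000.

E[X] = 177/2 = 88.5000.


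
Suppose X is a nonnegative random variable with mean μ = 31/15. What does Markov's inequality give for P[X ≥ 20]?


μ = E[X] = 31/15, a = 20.
Markov: P[X ≥ 20] ≤ μ/a = (31/15)/20 = 31/300.
Numerically: ≈ 0.103.
(Since a = 20 > μ = 2.067, the bound 31/300 is < 1 and informative.)

P[X ≥ 20] ≤ 31/300 ≈ 0.103.


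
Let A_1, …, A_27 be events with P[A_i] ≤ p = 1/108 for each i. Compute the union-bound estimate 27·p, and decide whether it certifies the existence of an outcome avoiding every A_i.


Union bound: P[∪_{i=1}^{27} A_i] ≤ Σ_i P[A_i] ≤ 27·p = 27·(1/108) = 1/4.
Numerically: 1/4 ≈ 0.2500.
Is 1/4 < 1? YES.
Since P[∪ A_i] ≤ 1/4 < 1, the complement has P[∩ A_i^c] ≥ 1 − 1/4 = 3/4 > 0, so some outcome avoids every A_i.

27·p = 1/4 ≈ 0.2500; existence CERTIFIED by the union bound.


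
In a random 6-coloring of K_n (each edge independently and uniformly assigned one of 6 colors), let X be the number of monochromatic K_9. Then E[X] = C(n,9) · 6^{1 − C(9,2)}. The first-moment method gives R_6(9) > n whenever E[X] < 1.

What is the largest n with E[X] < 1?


We need C(n, 9) · 6^{1 − 36} < 1, i.e. C(n, 9) < 6^{36 − 1} = 1719070799748422591028658176.
Check values of n near the boundary:
  n = 4402: C(4402, 9) = 1696419745356657449393393700; 1696419745356657449393393700 < 1719070799748422591028658176? YES
  n = 4403: C(4403, 9) = 1699894433046281918452233150; 1699894433046281918452233150 < 1719070799748422591028658176? YES
  n = 4404: C(4404, 9) = 1703375445537161676647015880; 1703375445537161676647015880 < 1719070799748422591028658176? YES
  n = 4405: C(4405, 9) = 1706862792900636302463627150; 1706862792900636302463627150 < 1719070799748422591028658176? YES
  n = 4406: C(4406, 9) = 1710356485221788389505285700; 1710356485221788389505285700 < 1719070799748422591028658176? YES
  n = 4407: C(4407, 9) = 1713856532599459170657070050; 1713856532599459170657070050 < 1719070799748422591028658176? YES
  n = 4408: C(4408, 9) = 1717362945146264156457459600; 1717362945146264156457459600 < 1719070799748422591028658176? YES
  n = 4409: C(4409, 9) = 1720875732988608787686577131; 1720875732988608787686577131 < 1719070799748422591028658176? NO
  n = 4410: C(4410, 9) = 1724394906266704102180823710; 1724394906266704102180823710 < 1719070799748422591028658176? NO
  n = 4411: C(4411, 9) = 1727920475134582415883601405; 1727920475134582415883601405 < 1719070799748422591028658176? NO
The largest n with C(n, 9) < 1719070799748422591028658176 is n = 4408 (where E[X] = 35778394690547169926197075/35813974994758803979763712 ≈ 0.9990065). Hence R_6(9) > 4408, i.e. R_6(9) ≥ 4409.

Largest n = 4408; hence R_6(9) > 4408.


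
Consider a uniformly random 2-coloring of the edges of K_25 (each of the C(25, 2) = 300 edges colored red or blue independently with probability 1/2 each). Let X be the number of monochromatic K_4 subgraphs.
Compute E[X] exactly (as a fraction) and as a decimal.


Let X = Σ_S X_S over the C(25, 4) = 12650 subsets S of size 4, where X_S = 1 if the K_4 on S is monochromatic.
For a fixed S, the K_4 on S has C(4, 2) = 6 edges. P[all 6 edges red] = (1/2)^6, and likewise for blue, so P[monochromatic] = 2·(1/2)^6 = 2^{1 − 6} = 1/32.
By linearity of expectation: E[X] = C(25, 4) · 2^{1 − 6} = 12650 · 1/32 = 6325/16.
Numerically: E[X] ≈ 395.31250.

E[X] = C(25,4)·2^(1−C(4,2)) = 6325/16 ≈ 395.31250.


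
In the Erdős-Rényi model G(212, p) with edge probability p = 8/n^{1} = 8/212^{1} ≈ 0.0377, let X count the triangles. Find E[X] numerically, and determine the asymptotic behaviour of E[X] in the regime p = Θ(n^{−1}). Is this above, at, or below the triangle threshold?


Number of potential triangles: C(212, 3) = 1565620.
Each occurs with probability p³ ≈ (0.0377)³ ≈ 5.37356e-05.
By linearity: E[X] = C(212, 3)·p³ ≈ 1565620 · 5.37356e-05 ≈ 84.130.
Here α = 1, so p = 8/n is exactly at the triangle threshold p ~ 1/n. Asymptotically E[X] → c³/6 = 8³/6 = 256/3 ≈ 85.333, a bounded constant. In this regime the triangle count is asymptotically Poisson(c³/6).

E[X] ≈ 84.130; in regime p = Θ(1/n^{1}) E[X] stays bounded (at the triangle threshold p ~ 1/n).


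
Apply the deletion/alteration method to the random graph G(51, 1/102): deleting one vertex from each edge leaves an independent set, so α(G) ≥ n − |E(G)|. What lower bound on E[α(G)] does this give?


E[|E(G)|] = C(51, 2)·p = 1275 · (1/102) = 25/2.
E[α(G)] ≥ n − E[|E(G)|] = 51 − 25/2 = 77/2.
Numerically: ≈ 38.500000.
(This is only a lower bound; the true E[α(G)] may be larger.)

E[α(G)] ≥ 77/2 ≈ 38.500000.


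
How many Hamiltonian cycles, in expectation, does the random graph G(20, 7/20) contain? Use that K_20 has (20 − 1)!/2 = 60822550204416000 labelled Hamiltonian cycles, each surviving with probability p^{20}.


K_20 has (20 − 1)!/2 = 60822550204416000 labelled Hamiltonian cycles.
For each such Hamiltonian cycle H, let X_H = 1 if all 20 edges of H are present in G. Then P[X_H = 1] = p^{20} = (7/20)^{20} = 79792266297612001/104857600000000000000000000.
By linearity: E[X] = Σ_H E[X_H] = 60822550204416000 · p^{20} = 60822550204416000 · 79792266297612001/104857600000000000000000000 = 1184855742873690605203907421/25600000000000000000.
Numerically: E[X] ≈ 4.62834e+07.

E[X] = 60822550204416000 · (7/20)^{20} = 1184855742873690605203907421/25600000000000000000 ≈ 4.62834e+07.


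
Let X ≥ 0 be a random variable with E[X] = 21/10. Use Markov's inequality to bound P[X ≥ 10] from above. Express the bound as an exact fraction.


μ = E[X] = 21/10, a = 10.
Markov: P[X ≥ 10] ≤ μ/a = (21/10)/10 = 21/100.
Numerically: ≈ 0.210.
(Since a = 10 > μ = 2.100, the bound 21/100 is < 1 and informative.)

P[X ≥ 10] ≤ 21/100 ≈ 0.210.


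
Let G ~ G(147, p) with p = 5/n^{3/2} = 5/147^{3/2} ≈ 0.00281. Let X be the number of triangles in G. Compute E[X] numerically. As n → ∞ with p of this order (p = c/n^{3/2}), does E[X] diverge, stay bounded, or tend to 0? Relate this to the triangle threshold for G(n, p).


Number of potential triangles: C(147, 3) = 518665.
Each occurs with probability p³ ≈ (0.00281)³ ≈ 2.20791e-08.
By linearity: E[X] = C(147, 3)·p³ ≈ 518665 · 2.20791e-08 ≈ 0.011.
Since α = 3/2 > 1, p = c/n^{3/2} = o(1/n) is below the triangle threshold p ~ 1/n. Asymptotically E[X] ~ (c³/6)·n^{3(1−α)} = (5³/6)·n^{-1.5} → 0, so by Markov's inequality G has no triangles w.h.p.

E[X] ≈ 0.011; in regime p = Θ(1/n^{3/2}) E[X] tends to 0 (below the triangle threshold p ~ 1/n).


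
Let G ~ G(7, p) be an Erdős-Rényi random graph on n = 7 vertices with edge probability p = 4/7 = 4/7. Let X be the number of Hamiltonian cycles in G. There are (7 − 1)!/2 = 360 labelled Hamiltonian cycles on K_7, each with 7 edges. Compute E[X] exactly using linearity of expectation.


K_7 has (7 − 1)!/2 = 360 labelled Hamiltonian cycles.
For each such Hamiltonian cycle H, let X_H = 1 if all 7 edges of H are present in G. Then P[X_H = 1] = p^{7} = (4/7)^{7} = 16384/823543.
By linearity of expectation: E[X] = Σ_H E[X_H] = 360 · p^{7} = 360 · 16384/823543 = 5898240/823543.
Numerically: E[X] ≈ 7.162.

E[X] = 360 · (4/7)^{7} = 5898240/823543 ≈ 7.162.


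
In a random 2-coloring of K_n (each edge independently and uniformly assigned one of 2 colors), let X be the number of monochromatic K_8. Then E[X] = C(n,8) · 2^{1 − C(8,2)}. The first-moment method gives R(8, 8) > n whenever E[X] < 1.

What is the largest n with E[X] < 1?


We need C(n, 8) · 2^{1 − 28} < 1, i.e. C(n, 8) < 2^{28 − 1} = 134217728.
Check values of n near the boundary:
  n = 38: C(38, 8) = 48903492; 48903492 < 134217728? YES
  n = 39: C(39, 8) = 61523748; 61523748 < 134217728? YES
  n = 40: C(40, 8) = 76904685; 76904685 < 134217728? YES
  n = 41: C(41, 8) = 95548245; 95548245 < 134217728? YES
  n = 42: C(42, 8) = 118030185; 118030185 < 134217728? YES
  n = 43: C(43, 8) = 145008513; 145008513 < 134217728? NO
The largest n with C(n, 8) < 134217728 is n = 42 (where E[X] = 118030185/134217728 ≈ 0.87939). Hence R(8, 8) > 42, i.e. R(8, 8) ≥ 43.

Largest n = 42; hence R(8, 8) > 42.


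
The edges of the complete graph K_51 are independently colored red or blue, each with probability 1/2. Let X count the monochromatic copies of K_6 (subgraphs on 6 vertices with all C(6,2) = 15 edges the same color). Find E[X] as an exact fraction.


Let X = Σ_S X_S over the C(51, 6) = 18009460 subsets S of size 6, where X_S = 1 if the K_6 on S is monochromatic.
For a fixed S, the K_6 on S has C(6, 2) = 15 edges. P[all 15 edges red] = (1/2)^15, and likewise for blue, so P[monochromatic] = 2·(1/2)^15 = 2^{1 − 15} = 1/16384.
Summing: E[X] = C(51, 6) · 2^{1 − 15} = 18009460 · 1/16384 = 4502365/4096.
Numerically: E[X] ≈ 1099.21021.

E[X] = C(51,6)·2^(1−C(6,2)) = 4502365/4096 ≈ 1099.21021.


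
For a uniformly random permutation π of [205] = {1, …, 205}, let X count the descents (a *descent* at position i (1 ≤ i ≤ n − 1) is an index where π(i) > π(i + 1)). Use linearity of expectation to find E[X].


Write X = Σ X_I over i = 1, …, 204, with X_I the indicator of one descent.
There are 204 indicators.
For each fixed i, the pair (π(i), π(i+1)) is a uniformly random ordered pair of distinct values from {1, …, 205}; by symmetry P[π(i) > π(i+1)] = 1/2.
By linearity: E[X] = 204 · (1/2) = (205 − 1) · (1/2) = 102 ≈ 102.000.

E[X] = 102 = 102.000.


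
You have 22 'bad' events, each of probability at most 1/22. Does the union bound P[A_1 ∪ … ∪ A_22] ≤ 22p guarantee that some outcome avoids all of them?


Union bound: P[∪_{i=1}^{22} A_i] ≤ Σ_i P[A_i] ≤ 22·p = 22·(1/22) = 1.
Numerically: 1 ≈ 1.0000000.
Is 1 < 1? NO.
Since the bound 1 is ≥ 1, the union bound is uninformative here; it does NOT by itself certify existence.

22·p = 1 ≈ 1.0000000; existence NOT certified by the union bound.


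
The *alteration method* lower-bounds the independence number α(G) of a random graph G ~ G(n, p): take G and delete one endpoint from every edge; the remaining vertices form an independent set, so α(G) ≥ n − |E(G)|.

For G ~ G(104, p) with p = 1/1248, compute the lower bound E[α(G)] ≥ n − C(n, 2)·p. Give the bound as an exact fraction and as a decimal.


E[|E(G)|] = C(104, 2)·p = 5356 · (1/1248) = 103/24.
E[α(G)] ≥ n − E[|E(G)|] = 104 − 103/24 = 2393/24.
Numerically: ≈ 99.7083.
(This is only a lower bound; the true E[α(G)] may be larger.)

E[α(G)] ≥ 2393/24 ≈ 99.7083.


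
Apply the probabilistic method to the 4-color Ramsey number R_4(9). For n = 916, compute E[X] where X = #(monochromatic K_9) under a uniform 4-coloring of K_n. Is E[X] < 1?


E[X] = C(916, 9) · 4^{1 − 36} = 1202748565202942340440 · 4^{−35} = 1202748565202942340440/1180591620717411303424.
As a reduced fraction: E[X] = 150343570650367792555/147573952589676412928 ≈ 1.018768.
Is E[X] < 1? NO.
Since E[X] ≥ 1, the first-moment bound is inconclusive at n = 916; it does NOT by itself certify R_4(9) > 916.

E[X] = 150343570650367792555/147573952589676412928 ≈ 1.018768; E[X] ≥ 1; first-moment method inconclusive here.


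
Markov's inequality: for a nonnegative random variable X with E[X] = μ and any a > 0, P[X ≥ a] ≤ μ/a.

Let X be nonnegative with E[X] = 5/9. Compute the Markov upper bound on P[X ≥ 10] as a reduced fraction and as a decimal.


μ = E[X] = 5/9, a = 10.
Markov: P[X ≥ 10] ≤ μ/a = (5/9)/10 = 1/18.
Numerically: ≈ 0.055556.
(Since a = 10 > μ = 0.555556, the bound 1/18 is < 1 and informative.)

P[X ≥ 10] ≤ 1/18 ≈ 0.055556.


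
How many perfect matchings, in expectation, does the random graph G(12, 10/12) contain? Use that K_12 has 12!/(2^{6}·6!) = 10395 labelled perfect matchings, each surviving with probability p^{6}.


K_12 has 12!/(2^{6}·6!) = 10395 labelled perfect matchings.
For each such perfect matching H, let X_H = 1 if all 6 edges of H are present in G. Then P[X_H = 1] = p^{6} = (5/6)^{6} = 15625/46656.
By linearity: E[X] = Σ_H E[X_H] = 10395 · p^{6} = 10395 · 15625/46656 = 6015625/1728.
Numerically: E[X] ≈ 3.48e+03.

E[X] = 10395 · (5/6)^{6} = 6015625/1728 ≈ 3.48e+03.


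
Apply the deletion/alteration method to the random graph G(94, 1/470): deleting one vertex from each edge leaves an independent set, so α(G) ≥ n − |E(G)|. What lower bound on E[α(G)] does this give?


E[|E(G)|] = C(94, 2)·p = 4371 · (1/470) = 93/10.
E[α(G)] ≥ n − E[|E(G)|] = 94 − 93/10 = 847/10.
Numerically: ≈ 84.70000.
(This is only a lower bound; the true E[α(G)] may be larger.)

E[α(G)] ≥ 847/10 ≈ 84.70000.


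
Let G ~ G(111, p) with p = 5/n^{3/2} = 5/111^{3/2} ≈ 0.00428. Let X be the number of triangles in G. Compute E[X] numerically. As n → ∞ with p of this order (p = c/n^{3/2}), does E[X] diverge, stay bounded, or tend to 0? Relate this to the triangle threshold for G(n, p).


Number of potential triangles: C(111, 3) = 221815.
Each occurs with probability p³ ≈ (0.00428)³ ≈ 7.81550e-08.
By linearity: E[X] = C(111, 3)·p³ ≈ 221815 · 7.81550e-08 ≈ 0.017.
Since α = 3/2 > 1, p = c/n^{3/2} = o(1/n) is below the triangle threshold p ~ 1/n. Asymptotically E[X] ~ (c³/6)·n^{3(1−α)} = (5³/6)·n^{-1.5} → 0, so by Markov's inequality G has no triangles w.h.p.

E[X] ≈ 0.017; in regime p = Θ(1/n^{3/2}) E[X] tends to 0 (below the triangle threshold p ~ 1/n).


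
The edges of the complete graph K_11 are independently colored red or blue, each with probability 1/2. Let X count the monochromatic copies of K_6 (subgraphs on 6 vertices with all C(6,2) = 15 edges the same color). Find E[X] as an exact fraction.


Let X = Σ_S X_S over the C(11, 6) = 462 subsets S of size 6, where X_S = 1 if the K_6 on S is monochromatic.
For a fixed S, the K_6 on S has C(6, 2) = 15 edges. P[all 15 edges red] = (1/2)^15, and likewise for blue, so P[monochromatic] = 2·(1/2)^15 = 2^{1 − 15} = 1/16384.
Summing: E[X] = C(11, 6) · 2^{1 − 15} = 462 · 1/16384 = 231/8192.
Numerically: E[X] ≈ 0.0282.

E[X] = C(11,6)·2^(1−C(6,2)) = 231/8192 ≈ 0.0282.


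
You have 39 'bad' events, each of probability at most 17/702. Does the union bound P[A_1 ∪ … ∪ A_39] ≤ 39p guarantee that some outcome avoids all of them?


Union bound: P[∪_{i=1}^{39} A_i] ≤ Σ_i P[A_i] ≤ 39·p = 39·(17/702) = 17/18.
Numerically: 17/18 ≈ 0.9444.
Is 17/18 < 1? YES.
Since P[∪ A_i] ≤ 17/18 < 1, the complement has P[∩ A_i^c] ≥ 1 − 17/18 = 1/18 > 0, so some outcome avoids every A_i.

39·p = 17/18 ≈ 0.9444; existence CERTIFIED by the union bound.


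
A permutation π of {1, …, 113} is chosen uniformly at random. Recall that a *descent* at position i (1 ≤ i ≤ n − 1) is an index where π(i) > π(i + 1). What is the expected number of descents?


Write X = Σ X_I over i = 1, …, 112, with X_I the indicator of one descent.
There are 112 indicators.
For each fixed i, the pair (π(i), π(i+1)) is a uniformly random ordered pair of distinct values from {1, …, 113}; by symmetry P[π(i) > π(i+1)] = 1/2.
By linearity: E[X] = 112 · (1/2) = (113 − 1) · (1/2) = 56 ≈ 56.000000.

E[X] = 56 = 56.000000.


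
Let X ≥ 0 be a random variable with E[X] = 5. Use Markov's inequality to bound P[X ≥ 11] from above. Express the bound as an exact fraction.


μ = E[X] = 5, a = 11.
Markov: P[X ≥ 11] ≤ μ/a = (5)/11 = 5/11.
Numerically: ≈ 0.455.
(Since a = 11 > μ = 5.000, the bound 5/11 is < 1 and informative.)

P[X ≥ 11] ≤ 5/11 ≈ 0.455.


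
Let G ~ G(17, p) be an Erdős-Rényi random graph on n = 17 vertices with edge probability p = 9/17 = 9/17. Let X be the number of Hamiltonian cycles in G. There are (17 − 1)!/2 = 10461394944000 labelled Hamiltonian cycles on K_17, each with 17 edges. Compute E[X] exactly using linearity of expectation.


K_17 has (17 − 1)!/2 = 10461394944000 labelled Hamiltonian cycles.
For each such Hamiltonian cycle H, let X_H = 1 if all 17 edges of H are present in G. Then P[X_H = 1] = p^{17} = (9/17)^{17} = 16677181699666569/827240261886336764177.
By linearity of expectation: E[X] = Σ_H E[X_H] = 10461394944000 · p^{17} = 10461394944000 · 16677181699666569/827240261886336764177 = 174466584313061171422427136000/827240261886336764177.
Numerically: E[X] ≈ 2.109e+08.

E[X] = 10461394944000 · (9/17)^{17} = 174466584313061171422427136000/827240261886336764177 ≈ 2.109e+08.


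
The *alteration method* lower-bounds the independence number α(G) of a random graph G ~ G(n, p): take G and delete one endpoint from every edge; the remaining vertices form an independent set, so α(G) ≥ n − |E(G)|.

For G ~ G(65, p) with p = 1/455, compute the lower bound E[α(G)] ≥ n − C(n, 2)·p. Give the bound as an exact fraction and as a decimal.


E[|E(G)|] = C(65, 2)·p = 2080 · (1/455) = 32/7.
E[α(G)] ≥ n − E[|E(G)|] = 65 − 32/7 = 423/7.
Numerically: ≈ 60.428571.
(This is only a lower bound; the true E[α(G)] may be larger.)

E[α(G)] ≥ 423/7 ≈ 60.428571.


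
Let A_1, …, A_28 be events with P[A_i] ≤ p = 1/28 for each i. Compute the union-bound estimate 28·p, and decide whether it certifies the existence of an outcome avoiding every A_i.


Union bound: P[∪_{i=1}^{28} A_i] ≤ Σ_i P[A_i] ≤ 28·p = 28·(1/28) = 1.
Numerically: 1 ≈ 1.000000.
Is 1 < 1? NO.
Since the bound 1 is ≥ 1, the union bound is uninformative here; it does NOT by itself certify existence.

28·p = 1 ≈ 1.000000; existence NOT certified by the union bound.


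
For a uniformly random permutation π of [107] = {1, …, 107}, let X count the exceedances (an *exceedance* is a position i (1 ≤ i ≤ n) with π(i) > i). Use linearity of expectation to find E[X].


Write X = Σ_{i=1}^{107} X_i, where X_i = 1_{π(i) > i}.
For each fixed i, π(i) is uniform over {1, …, 107} (marginal of a uniform permutation), so P[π(i) > i] = (n − i)/n. Summing: Σ_{i=1}^{107} (n − i)/n = (0 + 1 + … + 106)/107 = 107(107 − 1)/(2·107) = (107 − 1)/2.
Hence E[X] = Σ_{i=1}^{107} (107 − i)/107 = 53 ≈ 53.0000.

E[X] = 53 = 53.0000.


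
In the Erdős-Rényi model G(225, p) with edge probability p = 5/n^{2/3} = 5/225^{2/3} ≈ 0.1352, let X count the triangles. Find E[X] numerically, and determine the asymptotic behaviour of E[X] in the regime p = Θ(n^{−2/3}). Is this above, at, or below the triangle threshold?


Number of potential triangles: C(225, 3) = 1873200.
Each occurs with probability p³ ≈ (0.1352)³ ≈ 2.469136e-03.
By linearity: E[X] = C(225, 3)·p³ ≈ 1873200 · 2.469136e-03 ≈ 4625.1852.
Since α = 2/3 < 1, p = c/n^{2/3} ≫ 1/n is above the triangle threshold p ~ 1/n. Asymptotically E[X] ~ (c³/6)·n^{3(1−α)} = (5³/6)·n^{1} → ∞; triangles are abundant w.h.p.

E[X] ≈ 4625.1852; in regime p = Θ(1/n^{2/3}) E[X] diverges (above the triangle threshold p ~ 1/n).


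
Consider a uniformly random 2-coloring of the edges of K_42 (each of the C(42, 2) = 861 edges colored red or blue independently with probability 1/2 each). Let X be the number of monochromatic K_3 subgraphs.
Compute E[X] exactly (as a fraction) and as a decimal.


Let X = Σ_S X_S over the C(42, 3) = 11480 subsets S of size 3, where X_S = 1 if the K_3 on S is monochromatic.
For a fixed S, the K_3 on S has C(3, 2) = 3 edges. P[all 3 edges red] = (1/2)^3, and likewise for blue, so P[monochromatic] = 2·(1/2)^3 = 2^{1 − 3} = 1/4.
By linearity of expectation: E[X] = C(42, 3) · 2^{1 − 3} = 11480 · 1/4 = 2870.
Numerically: E[X] ≈ 2870.00000.

E[X] = C(42,3)·2^(1−C(3,2)) = 2870 ≈ 2870.00000.


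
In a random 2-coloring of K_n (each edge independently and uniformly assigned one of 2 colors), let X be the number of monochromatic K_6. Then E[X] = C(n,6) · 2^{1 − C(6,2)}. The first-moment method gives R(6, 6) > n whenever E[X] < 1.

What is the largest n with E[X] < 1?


We need C(n, 6) · 2^{1 − 15} < 1, i.e. C(n, 6) < 2^{15 − 1} = 16384.
Check values of n near the boundary:
  n = 11: C(11, 6) = 462; 462 < 16384? YES
  n = 12: C(12, 6) = 924; 924 < 16384? YES
  n = 13: C(13, 6) = 1716; 1716 < 16384? YES
  n = 14: C(14, 6) = 3003; 3003 < 16384? YES
  n = 15: C(15, 6) = 5005; 5005 < 16384? YES
  n = 16: C(16, 6) = 8008; 8008 < 16384? YES
  n = 17: C(17, 6) = 12376; 12376 < 16384? YES
  n = 18: C(18, 6) = 18564; 18564 < 16384? NO
  n = 19: C(19, 6) = 27132; 27132 < 16384? NO
The largest n with C(n, 6) < 16384 is n = 17 (where E[X] = 1547/2048 ≈ 0.7554). Hence R(6, 6) > 17, i.e. R(6, 6) ≥ 18.

Largest n = 17; hence R(6, 6) > 17.


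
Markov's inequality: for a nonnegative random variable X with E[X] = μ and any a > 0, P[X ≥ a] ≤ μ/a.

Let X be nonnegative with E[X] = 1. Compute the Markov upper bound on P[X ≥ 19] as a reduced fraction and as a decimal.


μ = E[X] = 1, a = 19.
Markov: P[X ≥ 19] ≤ μ/a = (1)/19 = 1/19.
Numerically: ≈ 0.05263.
(Since a = 19 > μ = 1.00000, the bound 1/19 is < 1 and informative.)

P[X ≥ 19] ≤ 1/19 ≈ 0.05263.


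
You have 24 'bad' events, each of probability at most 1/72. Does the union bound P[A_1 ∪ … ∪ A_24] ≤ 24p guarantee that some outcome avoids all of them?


Union bound: P[∪_{i=1}^{24} A_i] ≤ Σ_i P[A_i] ≤ 24·p = 24·(1/72) = 1/3.
Numerically: 1/3 ≈ 0.333333.
Is 1/3 < 1? YES.
Since P[∪ A_i] ≤ 1/3 < 1, the complement has P[∩ A_i^c] ≥ 1 − 1/3 = 2/3 > 0, so some outcome avoids every A_i.

24·p = 1/3 ≈ 0.333333; existence CERTIFIED by the union bound.


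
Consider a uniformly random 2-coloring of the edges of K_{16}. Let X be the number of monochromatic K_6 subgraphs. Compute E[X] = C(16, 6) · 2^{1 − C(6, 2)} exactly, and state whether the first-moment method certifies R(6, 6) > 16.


E[X] = C(16, 6) · 2^{1 − 15} = 8008 · 2^{−14} = 8008/16384.
As a reduced fraction: E[X] = 1001/2048 ≈ 0.48877.
Is E[X] < 1? YES.
Since E[X] < 1, there exists a 2-coloring of K_{16} with no monochromatic K_6; hence R(6, 6) > 16.

E[X] = 1001/2048 ≈ 0.48877; E[X] < 1, so R(6, 6) > 16.


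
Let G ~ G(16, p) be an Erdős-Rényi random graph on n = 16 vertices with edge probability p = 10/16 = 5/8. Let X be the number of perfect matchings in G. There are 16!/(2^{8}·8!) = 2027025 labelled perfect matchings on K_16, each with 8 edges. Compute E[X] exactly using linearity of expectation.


K_16 has 16!/(2^{8}·8!) = 2027025 labelled perfect matchings.
For each such perfect matching H, let X_H = 1 if all 8 edges of H are present in G. Then P[X_H = 1] = p^{8} = (5/8)^{8} = 390625/16777216.
By linearity: E[X] = Σ_H E[X_H] = 2027025 · p^{8} = 2027025 · 390625/16777216 = 791806640625/16777216.
Numerically: E[X] ≈ 47195.

E[X] = 2027025 · (5/8)^{8} = 791806640625/16777216 ≈ 47195.


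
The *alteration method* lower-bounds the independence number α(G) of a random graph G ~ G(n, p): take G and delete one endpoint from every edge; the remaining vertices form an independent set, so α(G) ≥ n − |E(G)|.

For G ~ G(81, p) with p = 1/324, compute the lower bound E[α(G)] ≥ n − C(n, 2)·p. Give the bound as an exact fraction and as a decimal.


E[|E(G)|] = C(81, 2)·p = 3240 · (1/324) = 10.
E[α(G)] ≥ n − E[|E(G)|] = 81 − 10 = 71.
Numerically: ≈ 71.0000.
(This is only a lower bound; the true E[α(G)] may be larger.)

E[α(G)] ≥ 71 ≈ 71.0000.


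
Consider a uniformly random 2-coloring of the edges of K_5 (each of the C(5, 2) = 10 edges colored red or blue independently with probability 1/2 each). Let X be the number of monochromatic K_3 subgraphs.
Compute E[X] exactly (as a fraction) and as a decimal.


Let X = Σ_S X_S over the C(5, 3) = 10 subsets S of size 3, where X_S = 1 if the K_3 on S is monochromatic.
For a fixed S, the K_3 on S has C(3, 2) = 3 edges. P[all 3 edges red] = (1/2)^3, and likewise for blue, so P[monochromatic] = 2·(1/2)^3 = 2^{1 − 3} = 1/4.
By linearity: E[X] = C(5, 3) · 2^{1 − 3} = 10 · 1/4 = 5/2.
Numerically: E[X] ≈ 2.500000.

E[X] = C(5,3)·2^(1−C(3,2)) = 5/2 ≈ 2.500000.


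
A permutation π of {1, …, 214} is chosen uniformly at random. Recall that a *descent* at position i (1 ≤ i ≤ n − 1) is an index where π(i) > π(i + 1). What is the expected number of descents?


Write X = Σ X_I over i = 1, …, 213, with X_I the indicator of one descent.
There are 213 indicators.
For each fixed i, the pair (π(i), π(i+1)) is a uniformly random ordered pair of distinct values from {1, …, 214}; by symmetry P[π(i) > π(i+1)] = 1/2.
By linearity: E[X] = 213 · (1/2) = (214 − 1) · (1/2) = 213/2 ≈ 106.5000.

E[X] = 213/2 = 106.5000.


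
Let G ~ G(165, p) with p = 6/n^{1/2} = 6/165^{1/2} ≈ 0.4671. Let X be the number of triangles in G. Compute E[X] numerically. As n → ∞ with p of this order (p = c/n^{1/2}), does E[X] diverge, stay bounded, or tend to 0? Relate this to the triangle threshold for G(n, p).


Number of potential triangles: C(165, 3) = 735130.
Each occurs with probability p³ ≈ (0.4671)³ ≈ 1.0191259e-01.
By linearity: E[X] = C(165, 3)·p³ ≈ 735130 · 1.0191259e-01 ≈ 74919.00159.
Since α = 1/2 < 1, p = c/n^{1/2} ≫ 1/n is above the triangle threshold p ~ 1/n. Asymptotically E[X] ~ (c³/6)·n^{3(1−α)} = (6³/6)·n^{1.5} → ∞; triangles are abundant w.h.p.

E[X] ≈ 74919.00159; in regime p = Θ(1/n^{1/2}) E[X] diverges (above the triangle threshold p ~ 1/n).


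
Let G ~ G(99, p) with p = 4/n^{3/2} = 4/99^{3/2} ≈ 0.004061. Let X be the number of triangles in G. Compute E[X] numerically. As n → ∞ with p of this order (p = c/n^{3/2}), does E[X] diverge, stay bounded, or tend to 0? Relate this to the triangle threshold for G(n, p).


Number of potential triangles: C(99, 3) = 156849.
Each occurs with probability p³ ≈ (0.004061)³ ≈ 6.696095e-08.
By linearity: E[X] = C(99, 3)·p³ ≈ 156849 · 6.696095e-08 ≈ 0.0105.
Since α = 3/2 > 1, p = c/n^{3/2} = o(1/n) is below the triangle threshold p ~ 1/n. Asymptotically E[X] ~ (c³/6)·n^{3(1−α)} = (4³/6)·n^{-1.5} → 0, so by Markov's inequality G has no triangles w.h.p.

E[X] ≈ 0.0105; in regime p = Θ(1/n^{3/2}) E[X] tends to 0 (below the triangle threshold p ~ 1/n).


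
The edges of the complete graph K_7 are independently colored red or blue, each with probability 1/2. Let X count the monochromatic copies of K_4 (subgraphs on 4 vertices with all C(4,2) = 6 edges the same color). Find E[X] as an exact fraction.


Let X = Σ_S X_S over the C(7, 4) = 35 subsets S of size 4, where X_S = 1 if the K_4 on S is monochromatic.
For a fixed S, the K_4 on S has C(4, 2) = 6 edges. P[all 6 edges red] = (1/2)^6, and likewise for blue, so P[monochromatic] = 2·(1/2)^6 = 2^{1 − 6} = 1/32.
By linearity: E[X] = C(7, 4) · 2^{1 − 6} = 35 · 1/32 = 35/32.
Numerically: E[X] ≈ 1.0938.

E[X] = C(7,4)·2^(1−C(4,2)) = 35/32 ≈ 1.0938.
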